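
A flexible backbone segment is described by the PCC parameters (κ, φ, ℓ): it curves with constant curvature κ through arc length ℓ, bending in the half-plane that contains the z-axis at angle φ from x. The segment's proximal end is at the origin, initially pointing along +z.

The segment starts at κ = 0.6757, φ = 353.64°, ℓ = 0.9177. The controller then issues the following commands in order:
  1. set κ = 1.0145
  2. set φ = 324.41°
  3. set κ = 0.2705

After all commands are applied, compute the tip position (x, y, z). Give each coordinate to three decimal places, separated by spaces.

0.092 -0.066 0.908

initial: κ=0.6757, φ=353.64°, ℓ=0.9177
cmd 1: set κ=1.0145 → (κ,φ,ℓ)=(1.0145,353.64°,0.9177) → tip=(0.3948,-0.0440,0.7908)
cmd 2: set φ=324.41° → (κ,φ,ℓ)=(1.0145,324.41°,0.9177) → tip=(0.3230,-0.2312,0.7908)
cmd 3: set κ=0.2705 → (κ,φ,ℓ)=(0.2705,324.41°,0.9177) → tip=(0.0922,-0.0660,0.9083)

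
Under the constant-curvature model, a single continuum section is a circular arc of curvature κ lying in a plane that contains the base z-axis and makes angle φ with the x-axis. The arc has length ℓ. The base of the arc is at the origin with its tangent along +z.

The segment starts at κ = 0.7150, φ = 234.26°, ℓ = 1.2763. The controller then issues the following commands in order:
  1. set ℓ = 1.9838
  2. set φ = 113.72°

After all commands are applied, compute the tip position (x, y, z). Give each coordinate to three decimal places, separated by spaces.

initial: κ=0.7150, φ=234.26°, ℓ=1.2763
cmd 1: set ℓ=1.9838 → (κ,φ,ℓ)=(0.7150,234.26°,1.9838) → tip=(-0.6929,-0.9629,1.3824)
cmd 2: set φ=113.72° → (κ,φ,ℓ)=(0.7150,113.72°,1.9838) → tip=(-0.4772,1.0861,1.3824)

-0.477 1.086 1.382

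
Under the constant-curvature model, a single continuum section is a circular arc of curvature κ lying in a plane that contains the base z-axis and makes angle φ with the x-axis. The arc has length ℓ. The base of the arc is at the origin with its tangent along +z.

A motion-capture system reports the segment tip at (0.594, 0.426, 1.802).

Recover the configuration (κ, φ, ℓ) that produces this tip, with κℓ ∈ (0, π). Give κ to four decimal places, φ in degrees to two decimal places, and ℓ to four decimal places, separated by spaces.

0.3866 35.65 1.9936

ρ = √(x²+y²) = √(0.594² + 0.426²) = 0.73097
φ = atan2(y, x) mod 360° = atan2(0.426, 0.594) = 35.6470°
|p|² = ρ² + z² = 0.73097² + 1.802² = 3.78152
κ = 2ρ / |p|² = 2×0.73097 / 3.78152 = 0.38660
θ = 2·atan2(ρ, z) = 2·atan2(0.73097, 1.802) = 0.77072 rad
ℓ = θ/κ = 0.77072/0.38660 = 1.99359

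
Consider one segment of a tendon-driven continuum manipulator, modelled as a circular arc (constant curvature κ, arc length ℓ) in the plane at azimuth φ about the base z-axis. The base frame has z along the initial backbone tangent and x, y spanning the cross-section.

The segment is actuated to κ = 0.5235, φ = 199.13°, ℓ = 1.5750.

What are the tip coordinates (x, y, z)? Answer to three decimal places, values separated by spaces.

θ = κ·ℓ = 0.5235 × 1.5750 = 0.82451 rad
ρ = (1 − cos θ)/κ = (1 − 0.67891)/0.5235 = 0.61334
z = sin θ / κ = 0.73422/0.5235 = 1.40252
x = ρ cos φ = 0.61334 × cos(199.13°) = -0.57947
y = ρ sin φ = 0.61334 × sin(199.13°) = -0.20100

-0.579 -0.201 1.403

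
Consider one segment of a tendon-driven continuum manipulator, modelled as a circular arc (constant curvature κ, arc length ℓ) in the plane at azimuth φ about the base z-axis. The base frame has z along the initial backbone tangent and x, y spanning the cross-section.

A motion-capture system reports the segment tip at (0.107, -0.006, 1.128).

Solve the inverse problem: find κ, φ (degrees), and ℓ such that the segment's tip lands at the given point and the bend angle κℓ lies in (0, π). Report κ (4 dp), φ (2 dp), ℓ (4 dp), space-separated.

0.1669 356.79 1.1348

ρ = √(x²+y²) = √(0.107² + -0.006²) = 0.10717
φ = atan2(y, x) mod 360° = atan2(-0.006, 0.107) = 356.7905°
|p|² = ρ² + z² = 0.10717² + 1.128² = 1.28387
κ = 2ρ / |p|² = 2×0.10717 / 1.28387 = 0.16695
θ = 2·atan2(ρ, z) = 2·atan2(0.10717, 1.128) = 0.18945 rad
ℓ = θ/κ = 0.18945/0.16695 = 1.13478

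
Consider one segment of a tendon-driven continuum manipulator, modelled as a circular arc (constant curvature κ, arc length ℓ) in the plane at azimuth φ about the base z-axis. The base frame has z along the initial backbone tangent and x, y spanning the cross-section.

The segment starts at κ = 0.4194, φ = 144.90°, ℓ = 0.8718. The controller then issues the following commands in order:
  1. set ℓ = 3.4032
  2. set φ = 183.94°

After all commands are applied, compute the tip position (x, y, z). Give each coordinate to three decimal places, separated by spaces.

-2.039 -0.140 2.360

initial: κ=0.4194, φ=144.90°, ℓ=0.8718
cmd 1: set ℓ=3.4032 → (κ,φ,ℓ)=(0.4194,144.90°,3.4032) → tip=(-1.6718,1.1750,2.3599)
cmd 2: set φ=183.94° → (κ,φ,ℓ)=(0.4194,183.94°,3.4032) → tip=(-2.0386,-0.1404,2.3599)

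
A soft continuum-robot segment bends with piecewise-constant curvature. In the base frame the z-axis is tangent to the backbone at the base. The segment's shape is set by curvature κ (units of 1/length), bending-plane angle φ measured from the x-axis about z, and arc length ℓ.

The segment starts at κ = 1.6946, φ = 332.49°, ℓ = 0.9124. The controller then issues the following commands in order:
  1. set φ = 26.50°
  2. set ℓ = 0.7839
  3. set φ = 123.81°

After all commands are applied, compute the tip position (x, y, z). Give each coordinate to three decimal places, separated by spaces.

-0.250 0.373 0.573

initial: κ=1.6946, φ=332.49°, ℓ=0.9124
cmd 1: set φ=26.50° → (κ,φ,ℓ)=(1.6946,26.50°,0.9124) → tip=(0.5151,0.2568,0.5899)
cmd 2: set ℓ=0.7839 → (κ,φ,ℓ)=(1.6946,26.50°,0.7839) → tip=(0.4013,0.2001,0.5729)
cmd 3: set φ=123.81° → (κ,φ,ℓ)=(1.6946,123.81°,0.7839) → tip=(-0.2495,0.3726,0.5729)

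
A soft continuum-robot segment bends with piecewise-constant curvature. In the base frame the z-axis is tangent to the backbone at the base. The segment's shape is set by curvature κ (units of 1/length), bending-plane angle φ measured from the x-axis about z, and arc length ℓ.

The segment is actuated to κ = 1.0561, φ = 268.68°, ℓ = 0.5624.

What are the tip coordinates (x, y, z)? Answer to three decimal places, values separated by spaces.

-0.004 -0.162 0.530

θ = κ·ℓ = 1.0561 × 0.5624 = 0.59395 rad
ρ = (1 − cos θ)/κ = (1 − 0.82874)/1.0561 = 0.16217
z = sin θ / κ = 0.55964/1.0561 = 0.52991
x = ρ cos φ = 0.16217 × cos(268.68°) = -0.00374
y = ρ sin φ = 0.16217 × sin(268.68°) = -0.16212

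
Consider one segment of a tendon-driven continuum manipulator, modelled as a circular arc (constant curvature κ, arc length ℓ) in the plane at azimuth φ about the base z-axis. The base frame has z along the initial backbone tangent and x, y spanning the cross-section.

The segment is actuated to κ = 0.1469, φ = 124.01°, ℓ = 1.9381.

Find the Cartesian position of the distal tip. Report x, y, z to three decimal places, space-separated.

θ = κ·ℓ = 0.1469 × 1.9381 = 0.28471 rad
ρ = (1 − cos θ)/κ = (1 − 0.95974)/0.1469 = 0.27404
z = sin θ / κ = 0.28088/0.1469 = 1.91202
x = ρ cos φ = 0.27404 × cos(124.01°) = -0.15328
y = ρ sin φ = 0.27404 × sin(124.01°) = 0.22716

-0.153 0.227 1.912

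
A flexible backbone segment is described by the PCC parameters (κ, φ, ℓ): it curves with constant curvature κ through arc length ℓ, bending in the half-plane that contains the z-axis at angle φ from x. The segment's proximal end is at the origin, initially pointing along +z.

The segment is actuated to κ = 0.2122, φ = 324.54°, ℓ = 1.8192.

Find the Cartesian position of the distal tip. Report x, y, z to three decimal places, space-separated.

θ = κ·ℓ = 0.2122 × 1.8192 = 0.38603 rad
ρ = (1 − cos θ)/κ = (1 − 0.92641)/0.2122 = 0.34680
z = sin θ / κ = 0.37652/0.2122 = 1.77435
x = ρ cos φ = 0.34680 × cos(324.54°) = 0.28247
y = ρ sin φ = 0.34680 × sin(324.54°) = -0.20119

0.282 -0.201 1.774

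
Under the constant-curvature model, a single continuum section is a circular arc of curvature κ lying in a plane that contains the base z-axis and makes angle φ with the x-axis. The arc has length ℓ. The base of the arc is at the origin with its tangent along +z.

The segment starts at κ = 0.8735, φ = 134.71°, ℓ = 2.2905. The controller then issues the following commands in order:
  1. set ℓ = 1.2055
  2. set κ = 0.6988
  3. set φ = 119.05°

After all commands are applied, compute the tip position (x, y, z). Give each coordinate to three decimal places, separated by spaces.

-0.232 0.418 1.068

initial: κ=0.8735, φ=134.71°, ℓ=2.2905
cmd 1: set ℓ=1.2055 → (κ,φ,ℓ)=(0.8735,134.71°,1.2055) → tip=(-0.4068,0.4109,0.9948)
cmd 2: set κ=0.6988 → (κ,φ,ℓ)=(0.6988,134.71°,1.2055) → tip=(-0.3366,0.3400,1.0679)
cmd 3: set φ=119.05° → (κ,φ,ℓ)=(0.6988,119.05°,1.2055) → tip=(-0.2323,0.4182,1.0679)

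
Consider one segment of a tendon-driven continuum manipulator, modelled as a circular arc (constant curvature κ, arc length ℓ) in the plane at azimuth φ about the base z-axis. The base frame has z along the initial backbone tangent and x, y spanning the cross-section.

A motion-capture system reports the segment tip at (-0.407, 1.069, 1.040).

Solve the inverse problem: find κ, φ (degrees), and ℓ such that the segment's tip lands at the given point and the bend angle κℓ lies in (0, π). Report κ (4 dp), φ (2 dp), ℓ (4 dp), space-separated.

0.9572 110.84 1.7403

ρ = √(x²+y²) = √(-0.407² + 1.069²) = 1.14386
φ = atan2(y, x) mod 360° = atan2(1.069, -0.407) = 110.8433°
|p|² = ρ² + z² = 1.14386² + 1.040² = 2.39001
κ = 2ρ / |p|² = 2×1.14386 / 2.39001 = 0.95720
θ = 2·atan2(ρ, z) = 2·atan2(1.14386, 1.040) = 1.66584 rad
ℓ = θ/κ = 1.66584/0.95720 = 1.74033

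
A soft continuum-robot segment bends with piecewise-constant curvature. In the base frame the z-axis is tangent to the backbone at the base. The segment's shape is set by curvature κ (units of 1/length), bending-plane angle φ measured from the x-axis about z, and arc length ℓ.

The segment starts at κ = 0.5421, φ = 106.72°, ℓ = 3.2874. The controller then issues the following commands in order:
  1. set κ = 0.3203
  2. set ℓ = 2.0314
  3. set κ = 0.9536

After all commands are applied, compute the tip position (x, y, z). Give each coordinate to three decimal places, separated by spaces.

initial: κ=0.5421, φ=106.72°, ℓ=3.2874
cmd 1: set κ=0.3203 → (κ,φ,ℓ)=(0.3203,106.72°,3.2874) → tip=(-0.4536,1.5100,2.7127)
cmd 2: set ℓ=2.0314 → (κ,φ,ℓ)=(0.3203,106.72°,2.0314) → tip=(-0.1835,0.6109,1.8911)
cmd 3: set κ=0.9536 → (κ,φ,ℓ)=(0.9536,106.72°,2.0314) → tip=(-0.4098,1.3641,0.9791)

-0.410 1.364 0.979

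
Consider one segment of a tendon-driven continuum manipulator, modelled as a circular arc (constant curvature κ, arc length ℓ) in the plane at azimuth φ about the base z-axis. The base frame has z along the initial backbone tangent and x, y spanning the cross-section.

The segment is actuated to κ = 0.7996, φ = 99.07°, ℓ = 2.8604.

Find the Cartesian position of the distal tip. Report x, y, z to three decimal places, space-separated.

-0.327 2.046 0.943

θ = κ·ℓ = 0.7996 × 2.8604 = 2.28718 rad
ρ = (1 − cos θ)/κ = (1 − -0.65666)/0.7996 = 2.07186
z = sin θ / κ = 0.75419/0.7996 = 0.94321
x = ρ cos φ = 2.07186 × cos(99.07°) = -0.32661
y = ρ sin φ = 2.07186 × sin(99.07°) = 2.04595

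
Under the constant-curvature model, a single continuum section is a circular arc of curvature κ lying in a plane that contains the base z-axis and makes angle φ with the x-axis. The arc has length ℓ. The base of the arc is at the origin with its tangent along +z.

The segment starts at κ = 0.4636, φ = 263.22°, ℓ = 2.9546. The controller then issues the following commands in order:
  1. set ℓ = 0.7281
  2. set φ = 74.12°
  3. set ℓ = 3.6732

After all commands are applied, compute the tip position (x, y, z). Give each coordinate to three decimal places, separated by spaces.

0.668 2.348 2.138

initial: κ=0.4636, φ=263.22°, ℓ=2.9546
cmd 1: set ℓ=0.7281 → (κ,φ,ℓ)=(0.4636,263.22°,0.7281) → tip=(-0.0144,-0.1209,0.7144)
cmd 2: set φ=74.12° → (κ,φ,ℓ)=(0.4636,74.12°,0.7281) → tip=(0.0333,0.1171,0.7144)
cmd 3: set ℓ=3.6732 → (κ,φ,ℓ)=(0.4636,74.12°,3.6732) → tip=(0.6680,2.3480,2.1382)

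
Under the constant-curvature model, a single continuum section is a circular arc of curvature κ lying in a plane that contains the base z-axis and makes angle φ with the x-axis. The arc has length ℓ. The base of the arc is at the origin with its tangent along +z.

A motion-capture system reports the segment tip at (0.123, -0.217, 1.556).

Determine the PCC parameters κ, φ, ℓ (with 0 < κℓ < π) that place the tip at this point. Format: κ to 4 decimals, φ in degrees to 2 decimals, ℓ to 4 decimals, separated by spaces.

0.2009 299.55 1.5825

ρ = √(x²+y²) = √(0.123² + -0.217²) = 0.24944
φ = atan2(y, x) mod 360° = atan2(-0.217, 0.123) = 299.5454°
|p|² = ρ² + z² = 0.24944² + 1.556² = 2.48335
κ = 2ρ / |p|² = 2×0.24944 / 2.48335 = 0.20089
θ = 2·atan2(ρ, z) = 2·atan2(0.24944, 1.556) = 0.31791 rad
ℓ = θ/κ = 0.31791/0.20089 = 1.58252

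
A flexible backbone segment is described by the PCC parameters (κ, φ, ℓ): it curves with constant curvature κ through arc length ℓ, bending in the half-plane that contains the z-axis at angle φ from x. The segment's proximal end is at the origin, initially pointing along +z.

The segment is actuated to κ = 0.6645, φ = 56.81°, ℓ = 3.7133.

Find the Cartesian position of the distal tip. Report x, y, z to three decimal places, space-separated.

1.467 2.243 0.939

θ = κ·ℓ = 0.6645 × 3.7133 = 2.46749 rad
ρ = (1 − cos θ)/κ = (1 − -0.78127)/0.6645 = 2.68061
z = sin θ / κ = 0.62420/0.6645 = 0.93935
x = ρ cos φ = 2.68061 × cos(56.81°) = 1.46741
y = ρ sin φ = 2.68061 × sin(56.81°) = 2.24330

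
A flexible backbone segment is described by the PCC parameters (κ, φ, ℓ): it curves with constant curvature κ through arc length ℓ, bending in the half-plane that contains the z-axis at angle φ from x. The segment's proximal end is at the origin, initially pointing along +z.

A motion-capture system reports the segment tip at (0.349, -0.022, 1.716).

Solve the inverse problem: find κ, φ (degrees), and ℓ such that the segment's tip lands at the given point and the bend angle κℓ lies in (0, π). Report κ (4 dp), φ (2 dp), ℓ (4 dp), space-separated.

ρ = √(x²+y²) = √(0.349² + -0.022²) = 0.34969
φ = atan2(y, x) mod 360° = atan2(-0.022, 0.349) = 356.3930°
|p|² = ρ² + z² = 0.34969² + 1.716² = 3.06694
κ = 2ρ / |p|² = 2×0.34969 / 3.06694 = 0.22804
θ = 2·atan2(ρ, z) = 2·atan2(0.34969, 1.716) = 0.40206 rad
ℓ = θ/κ = 0.40206/0.22804 = 1.76312

0.2280 356.39 1.7631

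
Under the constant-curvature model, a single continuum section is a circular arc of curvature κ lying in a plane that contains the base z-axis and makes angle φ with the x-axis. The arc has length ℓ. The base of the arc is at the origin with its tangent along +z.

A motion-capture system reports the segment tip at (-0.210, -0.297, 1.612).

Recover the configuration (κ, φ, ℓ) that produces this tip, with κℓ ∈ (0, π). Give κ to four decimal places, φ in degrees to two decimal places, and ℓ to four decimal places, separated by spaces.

ρ = √(x²+y²) = √(-0.210² + -0.297²) = 0.36374
φ = atan2(y, x) mod 360° = atan2(-0.297, -0.210) = 234.7370°
|p|² = ρ² + z² = 0.36374² + 1.612² = 2.73085
κ = 2ρ / |p|² = 2×0.36374 / 2.73085 = 0.26640
θ = 2·atan2(ρ, z) = 2·atan2(0.36374, 1.612) = 0.44386 rad
ℓ = θ/κ = 0.44386/0.26640 = 1.66617

0.2664 234.74 1.6662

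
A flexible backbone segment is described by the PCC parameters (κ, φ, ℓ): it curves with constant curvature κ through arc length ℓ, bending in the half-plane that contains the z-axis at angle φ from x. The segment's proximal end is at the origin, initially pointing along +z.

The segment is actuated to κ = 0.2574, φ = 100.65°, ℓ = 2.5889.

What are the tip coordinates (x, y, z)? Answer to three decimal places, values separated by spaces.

-0.154 0.817 2.402

θ = κ·ℓ = 0.2574 × 2.5889 = 0.66638 rad
ρ = (1 − cos θ)/κ = (1 − 0.78606)/0.2574 = 0.83115
z = sin θ / κ = 0.61815/0.2574 = 2.40150
x = ρ cos φ = 0.83115 × cos(100.65°) = -0.15360
y = ρ sin φ = 0.83115 × sin(100.65°) = 0.81683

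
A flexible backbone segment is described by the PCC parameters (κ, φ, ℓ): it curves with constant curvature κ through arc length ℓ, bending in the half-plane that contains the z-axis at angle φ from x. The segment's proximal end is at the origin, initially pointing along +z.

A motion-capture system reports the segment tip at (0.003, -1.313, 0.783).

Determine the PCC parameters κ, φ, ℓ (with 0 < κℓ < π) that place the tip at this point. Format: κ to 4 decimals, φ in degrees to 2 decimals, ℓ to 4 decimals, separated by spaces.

1.1236 270.13 1.8388

ρ = √(x²+y²) = √(0.003² + -1.313²) = 1.31300
φ = atan2(y, x) mod 360° = atan2(-1.313, 0.003) = 270.1309°
|p|² = ρ² + z² = 1.31300² + 0.783² = 2.33707
κ = 2ρ / |p|² = 2×1.31300 / 2.33707 = 1.12363
θ = 2·atan2(ρ, z) = 2·atan2(1.31300, 0.783) = 2.06614 rad
ℓ = θ/κ = 2.06614/1.12363 = 1.83880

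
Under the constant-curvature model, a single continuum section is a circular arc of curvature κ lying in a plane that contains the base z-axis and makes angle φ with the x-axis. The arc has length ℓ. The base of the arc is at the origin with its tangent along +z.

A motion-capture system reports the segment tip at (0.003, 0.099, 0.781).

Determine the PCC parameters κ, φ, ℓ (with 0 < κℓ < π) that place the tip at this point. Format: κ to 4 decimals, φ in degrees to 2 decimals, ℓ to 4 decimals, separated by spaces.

0.3196 88.26 0.7893

ρ = √(x²+y²) = √(0.003² + 0.099²) = 0.09905
φ = atan2(y, x) mod 360° = atan2(0.099, 0.003) = 88.2643°
|p|² = ρ² + z² = 0.09905² + 0.781² = 0.61977
κ = 2ρ / |p|² = 2×0.09905 / 0.61977 = 0.31962
θ = 2·atan2(ρ, z) = 2·atan2(0.09905, 0.781) = 0.25229 rad
ℓ = θ/κ = 0.25229/0.31962 = 0.78935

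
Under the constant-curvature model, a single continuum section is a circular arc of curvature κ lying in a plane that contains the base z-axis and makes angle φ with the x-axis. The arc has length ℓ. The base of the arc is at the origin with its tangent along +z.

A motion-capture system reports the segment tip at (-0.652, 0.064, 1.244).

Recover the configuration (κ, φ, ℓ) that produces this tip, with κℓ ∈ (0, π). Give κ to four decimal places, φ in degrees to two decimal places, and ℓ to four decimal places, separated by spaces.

0.6628 174.39 1.4626

ρ = √(x²+y²) = √(-0.652² + 0.064²) = 0.65513
φ = atan2(y, x) mod 360° = atan2(0.064, -0.652) = 174.3938°
|p|² = ρ² + z² = 0.65513² + 1.244² = 1.97674
κ = 2ρ / |p|² = 2×0.65513 / 1.97674 = 0.66284
θ = 2·atan2(ρ, z) = 2·atan2(0.65513, 1.244) = 0.96946 rad
ℓ = θ/κ = 0.96946/0.66284 = 1.46257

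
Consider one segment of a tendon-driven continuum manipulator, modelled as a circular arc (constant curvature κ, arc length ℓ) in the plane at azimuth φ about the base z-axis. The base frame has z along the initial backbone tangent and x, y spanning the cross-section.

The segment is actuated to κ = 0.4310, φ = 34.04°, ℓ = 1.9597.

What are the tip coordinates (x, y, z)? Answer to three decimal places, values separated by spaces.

0.646 0.436 1.735

θ = κ·ℓ = 0.4310 × 1.9597 = 0.84463 rad
ρ = (1 − cos θ)/κ = (1 − 0.66401)/0.4310 = 0.77957
z = sin θ / κ = 0.74773/0.4310 = 1.73486
x = ρ cos φ = 0.77957 × cos(34.04°) = 0.64598
y = ρ sin φ = 0.77957 × sin(34.04°) = 0.43638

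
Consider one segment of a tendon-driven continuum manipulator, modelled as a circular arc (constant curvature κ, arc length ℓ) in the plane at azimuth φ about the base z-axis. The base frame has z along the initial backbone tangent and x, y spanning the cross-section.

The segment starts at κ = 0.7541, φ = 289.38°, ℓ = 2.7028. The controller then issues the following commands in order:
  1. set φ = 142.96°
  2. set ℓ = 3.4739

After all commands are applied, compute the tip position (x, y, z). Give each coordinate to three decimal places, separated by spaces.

-1.976 1.491 0.661

initial: κ=0.7541, φ=289.38°, ℓ=2.7028
cmd 1: set φ=142.96° → (κ,φ,ℓ)=(0.7541,142.96°,2.7028) → tip=(-1.5354,1.1587,1.1839)
cmd 2: set ℓ=3.4739 → (κ,φ,ℓ)=(0.7541,142.96°,3.4739) → tip=(-1.9761,1.4912,0.6611)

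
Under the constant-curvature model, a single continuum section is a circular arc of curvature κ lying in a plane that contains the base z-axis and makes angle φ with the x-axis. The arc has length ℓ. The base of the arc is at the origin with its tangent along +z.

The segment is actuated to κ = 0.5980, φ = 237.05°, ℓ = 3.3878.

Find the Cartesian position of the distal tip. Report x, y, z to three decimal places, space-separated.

θ = κ·ℓ = 0.5980 × 3.3878 = 2.02590 rad
ρ = (1 − cos θ)/κ = (1 − -0.43956)/0.5980 = 2.40729
z = sin θ / κ = 0.89821/0.5980 = 1.50203
x = ρ cos φ = 2.40729 × cos(237.05°) = -1.30934
y = ρ sin φ = 2.40729 × sin(237.05°) = -2.02007

-1.309 -2.020 1.502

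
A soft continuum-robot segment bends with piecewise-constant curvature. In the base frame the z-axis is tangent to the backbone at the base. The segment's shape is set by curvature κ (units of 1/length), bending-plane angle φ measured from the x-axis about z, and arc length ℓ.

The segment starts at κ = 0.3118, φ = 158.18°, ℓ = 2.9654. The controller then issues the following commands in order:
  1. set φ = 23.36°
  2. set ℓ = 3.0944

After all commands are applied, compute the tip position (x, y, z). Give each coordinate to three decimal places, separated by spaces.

initial: κ=0.3118, φ=158.18°, ℓ=2.9654
cmd 1: set φ=23.36° → (κ,φ,ℓ)=(0.3118,23.36°,2.9654) → tip=(1.1714,0.5059,2.5606)
cmd 2: set ℓ=3.0944 → (κ,φ,ℓ)=(0.3118,23.36°,3.0944) → tip=(1.2674,0.5474,2.6362)

1.267 0.547 2.636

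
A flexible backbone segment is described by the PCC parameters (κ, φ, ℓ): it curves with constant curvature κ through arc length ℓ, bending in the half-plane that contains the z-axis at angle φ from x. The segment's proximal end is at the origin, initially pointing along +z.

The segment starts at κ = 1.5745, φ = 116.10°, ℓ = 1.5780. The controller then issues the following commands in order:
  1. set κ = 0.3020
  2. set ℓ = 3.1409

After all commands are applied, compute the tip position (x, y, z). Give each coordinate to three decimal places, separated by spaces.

initial: κ=1.5745, φ=116.10°, ℓ=1.5780
cmd 1: set κ=0.3020 → (κ,φ,ℓ)=(0.3020,116.10°,1.5780) → tip=(-0.1623,0.3313,1.5189)
cmd 2: set ℓ=3.1409 → (κ,φ,ℓ)=(0.3020,116.10°,3.1409) → tip=(-0.6077,1.2404,2.6906)

-0.608 1.240 2.691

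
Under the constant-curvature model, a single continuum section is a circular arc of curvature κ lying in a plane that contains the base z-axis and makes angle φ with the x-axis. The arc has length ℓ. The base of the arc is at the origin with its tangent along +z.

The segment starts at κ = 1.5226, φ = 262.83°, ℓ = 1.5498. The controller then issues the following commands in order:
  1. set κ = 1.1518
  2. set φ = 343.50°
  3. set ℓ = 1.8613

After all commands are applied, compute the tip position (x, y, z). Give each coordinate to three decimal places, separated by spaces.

1.284 -0.380 0.730

initial: κ=1.5226, φ=262.83°, ℓ=1.5498
cmd 1: set κ=1.1518 → (κ,φ,ℓ)=(1.1518,262.83°,1.5498) → tip=(-0.1314,-1.0446,0.8484)
cmd 2: set φ=343.50° → (κ,φ,ℓ)=(1.1518,343.50°,1.5498) → tip=(1.0095,-0.2990,0.8484)
cmd 3: set ℓ=1.8613 → (κ,φ,ℓ)=(1.1518,343.50°,1.8613) → tip=(1.2838,-0.3803,0.7295)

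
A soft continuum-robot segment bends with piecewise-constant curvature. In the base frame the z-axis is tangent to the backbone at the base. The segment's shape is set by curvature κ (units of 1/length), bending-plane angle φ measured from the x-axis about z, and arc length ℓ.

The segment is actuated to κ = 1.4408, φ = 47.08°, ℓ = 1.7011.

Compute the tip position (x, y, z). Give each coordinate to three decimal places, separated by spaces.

0.837 0.900 0.442

θ = κ·ℓ = 1.4408 × 1.7011 = 2.45094 rad
ρ = (1 − cos θ)/κ = (1 − -0.77083)/1.4408 = 1.22906
z = sin θ / κ = 0.63704/1.4408 = 0.44214
x = ρ cos φ = 1.22906 × cos(47.08°) = 0.83696
y = ρ sin φ = 1.22906 × sin(47.08°) = 0.90005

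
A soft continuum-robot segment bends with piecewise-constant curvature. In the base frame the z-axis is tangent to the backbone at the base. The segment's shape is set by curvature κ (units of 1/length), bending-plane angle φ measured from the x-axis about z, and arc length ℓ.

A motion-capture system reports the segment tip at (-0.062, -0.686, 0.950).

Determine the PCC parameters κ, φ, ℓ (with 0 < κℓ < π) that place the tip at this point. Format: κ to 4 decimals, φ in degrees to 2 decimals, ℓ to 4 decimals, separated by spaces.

1.0005 264.84 1.2541

ρ = √(x²+y²) = √(-0.062² + -0.686²) = 0.68880
φ = atan2(y, x) mod 360° = atan2(-0.686, -0.062) = 264.8357°
|p|² = ρ² + z² = 0.68880² + 0.950² = 1.37694
κ = 2ρ / |p|² = 2×0.68880 / 1.37694 = 1.00047
θ = 2·atan2(ρ, z) = 2·atan2(0.68880, 0.950) = 1.25468 rad
ℓ = θ/κ = 1.25468/1.00047 = 1.25409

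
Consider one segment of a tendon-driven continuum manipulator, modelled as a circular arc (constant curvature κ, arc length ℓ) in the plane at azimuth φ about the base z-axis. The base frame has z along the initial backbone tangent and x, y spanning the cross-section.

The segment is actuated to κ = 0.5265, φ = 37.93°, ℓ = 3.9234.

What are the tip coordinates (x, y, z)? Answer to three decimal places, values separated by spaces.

θ = κ·ℓ = 0.5265 × 3.9234 = 2.06567 rad
ρ = (1 − cos θ)/κ = (1 − -0.47492)/0.5265 = 2.80137
z = sin θ / κ = 0.88003/0.5265 = 1.67147
x = ρ cos φ = 2.80137 × cos(37.93°) = 2.20961
y = ρ sin φ = 2.80137 × sin(37.93°) = 1.72200

2.210 1.722 1.671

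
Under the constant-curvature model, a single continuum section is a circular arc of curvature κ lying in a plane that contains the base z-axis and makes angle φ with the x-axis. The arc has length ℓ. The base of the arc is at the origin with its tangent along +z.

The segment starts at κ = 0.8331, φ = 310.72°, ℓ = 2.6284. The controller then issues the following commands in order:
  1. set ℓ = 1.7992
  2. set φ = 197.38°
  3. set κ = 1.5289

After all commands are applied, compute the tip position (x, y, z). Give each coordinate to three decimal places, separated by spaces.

-1.201 -0.376 0.249

initial: κ=0.8331, φ=310.72°, ℓ=2.6284
cmd 1: set ℓ=1.7992 → (κ,φ,ℓ)=(0.8331,310.72°,1.7992) → tip=(0.7268,-0.8444,1.1972)
cmd 2: set φ=197.38° → (κ,φ,ℓ)=(0.8331,197.38°,1.7992) → tip=(-1.0633,-0.3328,1.1972)
cmd 3: set κ=1.5289 → (κ,φ,ℓ)=(1.5289,197.38°,1.7992) → tip=(-1.2013,-0.3760,0.2491)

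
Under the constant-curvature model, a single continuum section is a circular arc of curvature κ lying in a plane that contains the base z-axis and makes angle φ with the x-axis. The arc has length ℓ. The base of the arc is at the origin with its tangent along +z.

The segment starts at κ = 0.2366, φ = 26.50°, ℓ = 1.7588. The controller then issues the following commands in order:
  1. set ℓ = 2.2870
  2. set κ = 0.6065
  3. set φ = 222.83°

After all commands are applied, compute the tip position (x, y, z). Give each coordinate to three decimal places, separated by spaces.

-0.988 -0.916 1.621

initial: κ=0.2366, φ=26.50°, ℓ=1.7588
cmd 1: set ℓ=2.2870 → (κ,φ,ℓ)=(0.2366,26.50°,2.2870) → tip=(0.5404,0.2694,2.1770)
cmd 2: set κ=0.6065 → (κ,φ,ℓ)=(0.6065,26.50°,2.2870) → tip=(1.2060,0.6013,1.6211)
cmd 3: set φ=222.83° → (κ,φ,ℓ)=(0.6065,222.83°,2.2870) → tip=(-0.9883,-0.9161,1.6211)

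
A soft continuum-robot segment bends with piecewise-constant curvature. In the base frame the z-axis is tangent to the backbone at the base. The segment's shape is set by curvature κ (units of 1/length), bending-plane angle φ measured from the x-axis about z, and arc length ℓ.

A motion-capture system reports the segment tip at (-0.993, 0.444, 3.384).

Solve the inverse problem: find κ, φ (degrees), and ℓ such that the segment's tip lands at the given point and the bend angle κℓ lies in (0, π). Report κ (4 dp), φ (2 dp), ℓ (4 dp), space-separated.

ρ = √(x²+y²) = √(-0.993² + 0.444²) = 1.08774
φ = atan2(y, x) mod 360° = atan2(0.444, -0.993) = 155.9092°
|p|² = ρ² + z² = 1.08774² + 3.384² = 12.63464
κ = 2ρ / |p|² = 2×1.08774 / 12.63464 = 0.17218
θ = 2·atan2(ρ, z) = 2·atan2(1.08774, 3.384) = 0.62201 rad
ℓ = θ/κ = 0.62201/0.17218 = 3.61248

0.1722 155.91 3.6125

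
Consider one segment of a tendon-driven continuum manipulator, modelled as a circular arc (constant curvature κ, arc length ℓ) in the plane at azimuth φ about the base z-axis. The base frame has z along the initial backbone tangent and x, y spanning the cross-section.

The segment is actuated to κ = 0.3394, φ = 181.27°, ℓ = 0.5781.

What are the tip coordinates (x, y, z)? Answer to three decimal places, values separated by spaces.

-0.057 -0.001 0.574

θ = κ·ℓ = 0.3394 × 0.5781 = 0.19621 rad
ρ = (1 − cos θ)/κ = (1 − 0.98081)/0.3394 = 0.05653
z = sin θ / κ = 0.19495/0.3394 = 0.57440
x = ρ cos φ = 0.05653 × cos(181.27°) = -0.05652
y = ρ sin φ = 0.05653 × sin(181.27°) = -0.00125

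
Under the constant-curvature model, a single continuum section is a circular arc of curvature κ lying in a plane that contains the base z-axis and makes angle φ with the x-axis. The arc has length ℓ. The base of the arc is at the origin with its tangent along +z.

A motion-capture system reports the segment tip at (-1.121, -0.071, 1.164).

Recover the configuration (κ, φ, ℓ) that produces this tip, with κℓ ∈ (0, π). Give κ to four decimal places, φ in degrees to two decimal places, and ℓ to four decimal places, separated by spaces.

0.8586 183.62 1.7881

ρ = √(x²+y²) = √(-1.121² + -0.071²) = 1.12325
φ = atan2(y, x) mod 360° = atan2(-0.071, -1.121) = 183.6241°
|p|² = ρ² + z² = 1.12325² + 1.164² = 2.61658
κ = 2ρ / |p|² = 2×1.12325 / 2.61658 = 0.85856
θ = 2·atan2(ρ, z) = 2·atan2(1.12325, 1.164) = 1.53516 rad
ℓ = θ/κ = 1.53516/0.85856 = 1.78807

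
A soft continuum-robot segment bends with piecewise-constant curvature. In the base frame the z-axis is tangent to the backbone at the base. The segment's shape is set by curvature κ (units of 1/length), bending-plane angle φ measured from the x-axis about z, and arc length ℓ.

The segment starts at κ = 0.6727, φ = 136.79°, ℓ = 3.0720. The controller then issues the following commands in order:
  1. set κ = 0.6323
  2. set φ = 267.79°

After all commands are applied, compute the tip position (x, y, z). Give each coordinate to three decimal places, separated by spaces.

initial: κ=0.6727, φ=136.79°, ℓ=3.0720
cmd 1: set κ=0.6323 → (κ,φ,ℓ)=(0.6323,136.79°,3.0720) → tip=(-1.5713,1.4760,1.4736)
cmd 2: set φ=267.79° → (κ,φ,ℓ)=(0.6323,267.79°,3.0720) → tip=(-0.0831,-2.1542,1.4736)

-0.083 -2.154 1.474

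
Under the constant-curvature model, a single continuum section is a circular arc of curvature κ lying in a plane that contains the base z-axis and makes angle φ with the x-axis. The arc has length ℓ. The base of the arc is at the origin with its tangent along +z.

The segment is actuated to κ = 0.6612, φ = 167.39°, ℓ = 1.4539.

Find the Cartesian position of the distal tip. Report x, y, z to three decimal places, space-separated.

θ = κ·ℓ = 0.6612 × 1.4539 = 0.96132 rad
ρ = (1 − cos θ)/κ = (1 − 0.57244)/0.6612 = 0.64664
z = sin θ / κ = 0.81995/0.6612 = 1.24009
x = ρ cos φ = 0.64664 × cos(167.39°) = -0.63105
y = ρ sin φ = 0.64664 × sin(167.39°) = 0.14117

-0.631 0.141 1.240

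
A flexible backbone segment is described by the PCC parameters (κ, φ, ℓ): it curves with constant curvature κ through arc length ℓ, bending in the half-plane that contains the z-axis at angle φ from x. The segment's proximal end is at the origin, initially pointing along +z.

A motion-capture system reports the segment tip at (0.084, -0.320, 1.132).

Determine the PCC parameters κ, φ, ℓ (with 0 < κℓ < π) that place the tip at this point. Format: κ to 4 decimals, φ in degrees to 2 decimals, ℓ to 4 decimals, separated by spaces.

ρ = √(x²+y²) = √(0.084² + -0.320²) = 0.33084
φ = atan2(y, x) mod 360° = atan2(-0.320, 0.084) = 284.7083°
|p|² = ρ² + z² = 0.33084² + 1.132² = 1.39088
κ = 2ρ / |p|² = 2×0.33084 / 1.39088 = 0.47573
θ = 2·atan2(ρ, z) = 2·atan2(0.33084, 1.132) = 0.56869 rad
ℓ = θ/κ = 0.56869/0.47573 = 1.19540

0.4757 284.71 1.1954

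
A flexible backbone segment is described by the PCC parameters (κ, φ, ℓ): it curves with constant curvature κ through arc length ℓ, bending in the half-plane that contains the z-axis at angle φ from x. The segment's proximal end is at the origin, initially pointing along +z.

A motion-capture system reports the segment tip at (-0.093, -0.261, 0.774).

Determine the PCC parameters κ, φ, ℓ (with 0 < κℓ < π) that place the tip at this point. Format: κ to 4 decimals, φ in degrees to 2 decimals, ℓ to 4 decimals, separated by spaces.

0.8199 250.39 0.8385

ρ = √(x²+y²) = √(-0.093² + -0.261²) = 0.27707
φ = atan2(y, x) mod 360° = atan2(-0.261, -0.093) = 250.3879°
|p|² = ρ² + z² = 0.27707² + 0.774² = 0.67585
κ = 2ρ / |p|² = 2×0.27707 / 0.67585 = 0.81993
θ = 2·atan2(ρ, z) = 2·atan2(0.27707, 0.774) = 0.68753 rad
ℓ = θ/κ = 0.68753/0.81993 = 0.83852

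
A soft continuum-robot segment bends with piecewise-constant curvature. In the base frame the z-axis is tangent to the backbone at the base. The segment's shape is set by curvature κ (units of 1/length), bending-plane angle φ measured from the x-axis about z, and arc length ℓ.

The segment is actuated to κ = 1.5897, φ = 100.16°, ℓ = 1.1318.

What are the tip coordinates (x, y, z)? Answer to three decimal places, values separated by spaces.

-0.136 0.759 0.613

θ = κ·ℓ = 1.5897 × 1.1318 = 1.79922 rad
ρ = (1 − cos θ)/κ = (1 − -0.22644)/1.5897 = 0.77149
z = sin θ / κ = 0.97402/1.5897 = 0.61271
x = ρ cos φ = 0.77149 × cos(100.16°) = -0.13609
y = ρ sin φ = 0.77149 × sin(100.16°) = 0.75940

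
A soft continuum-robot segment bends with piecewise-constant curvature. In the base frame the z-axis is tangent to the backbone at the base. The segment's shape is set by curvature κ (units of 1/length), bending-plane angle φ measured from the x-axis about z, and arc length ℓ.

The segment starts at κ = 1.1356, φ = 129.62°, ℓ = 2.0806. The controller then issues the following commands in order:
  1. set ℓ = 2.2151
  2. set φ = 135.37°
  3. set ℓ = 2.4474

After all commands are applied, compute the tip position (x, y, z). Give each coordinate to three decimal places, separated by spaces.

initial: κ=1.1356, φ=129.62°, ℓ=2.0806
cmd 1: set ℓ=2.2151 → (κ,φ,ℓ)=(1.1356,129.62°,2.2151) → tip=(-1.0166,1.2280,0.5160)
cmd 2: set φ=135.37° → (κ,φ,ℓ)=(1.1356,135.37°,2.2151) → tip=(-1.1345,1.1199,0.5160)
cmd 3: set ℓ=2.4474 → (κ,φ,ℓ)=(1.1356,135.37°,2.4474) → tip=(-1.2127,1.1971,0.3121)

-1.213 1.197 0.312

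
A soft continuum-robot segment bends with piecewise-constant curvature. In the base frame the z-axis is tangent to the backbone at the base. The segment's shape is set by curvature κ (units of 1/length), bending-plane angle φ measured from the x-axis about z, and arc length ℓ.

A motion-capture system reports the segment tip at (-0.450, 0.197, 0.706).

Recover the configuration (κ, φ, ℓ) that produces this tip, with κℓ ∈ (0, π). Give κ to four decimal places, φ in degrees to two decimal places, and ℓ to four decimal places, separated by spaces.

ρ = √(x²+y²) = √(-0.450² + 0.197²) = 0.49123
φ = atan2(y, x) mod 360° = atan2(0.197, -0.450) = 156.3573°
|p|² = ρ² + z² = 0.49123² + 0.706² = 0.73974
κ = 2ρ / |p|² = 2×0.49123 / 0.73974 = 1.32811
θ = 2·atan2(ρ, z) = 2·atan2(0.49123, 0.706) = 1.21580 rad
ℓ = θ/κ = 1.21580/1.32811 = 0.91543

1.3281 156.36 0.9154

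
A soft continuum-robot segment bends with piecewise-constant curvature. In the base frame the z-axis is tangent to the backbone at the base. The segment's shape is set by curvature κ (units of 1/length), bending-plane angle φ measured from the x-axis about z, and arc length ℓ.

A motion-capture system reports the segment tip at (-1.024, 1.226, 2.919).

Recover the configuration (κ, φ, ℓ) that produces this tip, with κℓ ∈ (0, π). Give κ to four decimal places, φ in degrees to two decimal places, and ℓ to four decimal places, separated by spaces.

0.2885 129.87 3.4707

ρ = √(x²+y²) = √(-1.024² + 1.226²) = 1.59739
φ = atan2(y, x) mod 360° = atan2(1.226, -1.024) = 129.8699°
|p|² = ρ² + z² = 1.59739² + 2.919² = 11.07221
κ = 2ρ / |p|² = 2×1.59739 / 11.07221 = 0.28854
θ = 2·atan2(ρ, z) = 2·atan2(1.59739, 2.919) = 1.00144 rad
ℓ = θ/κ = 1.00144/0.28854 = 3.47072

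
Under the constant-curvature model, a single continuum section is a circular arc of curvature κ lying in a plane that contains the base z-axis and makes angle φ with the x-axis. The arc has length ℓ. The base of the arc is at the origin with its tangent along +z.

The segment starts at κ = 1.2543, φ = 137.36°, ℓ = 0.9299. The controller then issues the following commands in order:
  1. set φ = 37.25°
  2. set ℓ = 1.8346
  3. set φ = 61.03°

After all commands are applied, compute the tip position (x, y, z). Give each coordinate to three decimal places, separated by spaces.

initial: κ=1.2543, φ=137.36°, ℓ=0.9299
cmd 1: set φ=37.25° → (κ,φ,ℓ)=(1.2543,37.25°,0.9299) → tip=(0.3849,0.2927,0.7329)
cmd 2: set ℓ=1.8346 → (κ,φ,ℓ)=(1.2543,37.25°,1.8346) → tip=(1.0580,0.8045,0.5939)
cmd 3: set φ=61.03° → (κ,φ,ℓ)=(1.2543,61.03°,1.8346) → tip=(0.6438,1.1628,0.5939)

0.644 1.163 0.594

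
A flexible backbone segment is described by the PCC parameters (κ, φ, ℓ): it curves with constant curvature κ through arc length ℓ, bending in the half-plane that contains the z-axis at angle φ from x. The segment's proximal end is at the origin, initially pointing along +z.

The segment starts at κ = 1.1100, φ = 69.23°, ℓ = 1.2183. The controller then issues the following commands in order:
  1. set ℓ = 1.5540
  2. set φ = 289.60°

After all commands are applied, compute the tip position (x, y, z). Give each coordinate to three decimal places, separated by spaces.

initial: κ=1.1100, φ=69.23°, ℓ=1.2183
cmd 1: set ℓ=1.5540 → (κ,φ,ℓ)=(1.1100,69.23°,1.5540) → tip=(0.3685,0.9717,0.8902)
cmd 2: set φ=289.60° → (κ,φ,ℓ)=(1.1100,289.60°,1.5540) → tip=(0.3486,-0.9790,0.8902)

0.349 -0.979 0.890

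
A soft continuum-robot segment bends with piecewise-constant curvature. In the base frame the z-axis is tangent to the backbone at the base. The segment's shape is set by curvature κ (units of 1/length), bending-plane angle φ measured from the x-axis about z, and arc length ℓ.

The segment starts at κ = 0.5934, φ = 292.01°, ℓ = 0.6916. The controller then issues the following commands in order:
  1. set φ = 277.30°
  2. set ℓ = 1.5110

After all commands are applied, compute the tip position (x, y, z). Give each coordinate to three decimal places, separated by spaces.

0.080 -0.628 1.317

initial: κ=0.5934, φ=292.01°, ℓ=0.6916
cmd 1: set φ=277.30° → (κ,φ,ℓ)=(0.5934,277.30°,0.6916) → tip=(0.0178,-0.1388,0.6723)
cmd 2: set ℓ=1.5110 → (κ,φ,ℓ)=(0.5934,277.30°,1.5110) → tip=(0.0805,-0.6281,1.3165)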